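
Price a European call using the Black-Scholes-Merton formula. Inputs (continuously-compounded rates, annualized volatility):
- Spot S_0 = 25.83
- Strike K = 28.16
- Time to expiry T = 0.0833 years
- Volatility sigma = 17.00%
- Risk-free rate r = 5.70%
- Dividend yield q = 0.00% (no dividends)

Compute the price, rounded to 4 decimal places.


d1 = (ln(S/K) + (r - q + 0.5*sigma^2) * T) / (sigma * sqrt(T)) = -1.63893223
d2 = d1 - sigma * sqrt(T) = -1.68799718
exp(-rT) = 0.99526315; exp(-qT) = 1.00000000
C = S_0 * exp(-qT) * N(d1) - K * exp(-rT) * N(d2)
N(d1) = 0.05061369; N(d2) = 0.04570588
C = 25.8300 * 1.00000000 * 0.05061369 - 28.1600 * 0.99526315 * 0.04570588 = 0.0264

Answer: Price = 0.0264


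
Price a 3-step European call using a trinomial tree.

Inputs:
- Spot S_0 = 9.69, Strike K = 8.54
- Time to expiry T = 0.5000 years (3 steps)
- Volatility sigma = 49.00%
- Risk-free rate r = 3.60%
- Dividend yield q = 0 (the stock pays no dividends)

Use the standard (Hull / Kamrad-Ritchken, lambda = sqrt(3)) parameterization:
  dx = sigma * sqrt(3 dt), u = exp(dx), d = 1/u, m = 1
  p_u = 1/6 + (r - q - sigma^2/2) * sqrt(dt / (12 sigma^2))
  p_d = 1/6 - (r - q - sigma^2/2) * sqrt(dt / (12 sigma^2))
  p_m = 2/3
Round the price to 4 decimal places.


dt = T/N = 0.166667; dx = sigma*sqrt(3*dt) = 0.346482
u = exp(dx) = 1.414084; d = 1/u = 0.707171
p_u = 0.146452, p_m = 0.666667, p_d = 0.186882
Discount per step: exp(-r*dt) = 0.994018
Stock lattice S(k, j) with j the centered position index:
  k=0: S(0,+0) = 9.6900
  k=1: S(1,-1) = 6.8525; S(1,+0) = 9.6900; S(1,+1) = 13.7025
  k=2: S(2,-2) = 4.8459; S(2,-1) = 6.8525; S(2,+0) = 9.6900; S(2,+1) = 13.7025; S(2,+2) = 19.3765
  k=3: S(3,-3) = 3.4269; S(3,-2) = 4.8459; S(3,-1) = 6.8525; S(3,+0) = 9.6900; S(3,+1) = 13.7025; S(3,+2) = 19.3765; S(3,+3) = 27.4000
Terminal payoffs V(N, j) = max(S_T - K, 0):
  V(3,-3) = 0.000000; V(3,-2) = 0.000000; V(3,-1) = 0.000000; V(3,+0) = 1.150000; V(3,+1) = 5.162479; V(3,+2) = 10.836463; V(3,+3) = 18.859956
Backward induction: V(k, j) = exp(-r*dt) * [p_u * V(k+1, j+1) + p_m * V(k+1, j) + p_d * V(k+1, j-1)]
  V(2,-2) = exp(-r*dt) * [p_u*0.000000 + p_m*0.000000 + p_d*0.000000] = 0.000000
  V(2,-1) = exp(-r*dt) * [p_u*1.150000 + p_m*0.000000 + p_d*0.000000] = 0.167412
  V(2,+0) = exp(-r*dt) * [p_u*5.162479 + p_m*1.150000 + p_d*0.000000] = 1.513611
  V(2,+1) = exp(-r*dt) * [p_u*10.836463 + p_m*5.162479 + p_d*1.150000] = 5.212216
  V(2,+2) = exp(-r*dt) * [p_u*18.859956 + p_m*10.836463 + p_d*5.162479] = 10.885642
  V(1,-1) = exp(-r*dt) * [p_u*1.513611 + p_m*0.167412 + p_d*0.000000] = 0.331285
  V(1,+0) = exp(-r*dt) * [p_u*5.212216 + p_m*1.513611 + p_d*0.167412] = 1.792908
  V(1,+1) = exp(-r*dt) * [p_u*10.885642 + p_m*5.212216 + p_d*1.513611] = 5.319882
  V(0,+0) = exp(-r*dt) * [p_u*5.319882 + p_m*1.792908 + p_d*0.331285] = 2.024107

Answer: Price = V(0,0) = 2.0241


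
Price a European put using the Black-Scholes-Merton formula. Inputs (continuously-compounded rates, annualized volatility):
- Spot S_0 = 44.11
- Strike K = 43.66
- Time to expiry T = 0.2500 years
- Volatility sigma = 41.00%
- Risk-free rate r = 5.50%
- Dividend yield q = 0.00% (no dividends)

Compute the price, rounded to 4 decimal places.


Answer: Price = 3.0596

Derivation:
d1 = (ln(S/K) + (r - q + 0.5*sigma^2) * T) / (sigma * sqrt(T)) = 0.21959348
d2 = d1 - sigma * sqrt(T) = 0.01459348
exp(-rT) = 0.98634410; exp(-qT) = 1.00000000
P = K * exp(-rT) * N(-d2) - S_0 * exp(-qT) * N(-d1)
N(-d1) = 0.41309389; N(-d2) = 0.49417825
P = 43.6600 * 0.98634410 * 0.49417825 - 44.1100 * 1.00000000 * 0.41309389 = 3.0596


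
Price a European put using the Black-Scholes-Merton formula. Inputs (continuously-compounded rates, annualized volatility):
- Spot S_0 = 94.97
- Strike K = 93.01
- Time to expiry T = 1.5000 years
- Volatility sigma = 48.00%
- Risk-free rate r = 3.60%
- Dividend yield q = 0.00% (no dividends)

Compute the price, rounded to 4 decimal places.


d1 = (ln(S/K) + (r - q + 0.5*sigma^2) * T) / (sigma * sqrt(T)) = 0.42126807
d2 = d1 - sigma * sqrt(T) = -0.16660946
exp(-rT) = 0.94743211; exp(-qT) = 1.00000000
P = K * exp(-rT) * N(-d2) - S_0 * exp(-qT) * N(-d1)
N(-d1) = 0.33677967; N(-d2) = 0.56616133
P = 93.0100 * 0.94743211 * 0.56616133 - 94.9700 * 1.00000000 * 0.33677967 = 17.9065

Answer: Price = 17.9065


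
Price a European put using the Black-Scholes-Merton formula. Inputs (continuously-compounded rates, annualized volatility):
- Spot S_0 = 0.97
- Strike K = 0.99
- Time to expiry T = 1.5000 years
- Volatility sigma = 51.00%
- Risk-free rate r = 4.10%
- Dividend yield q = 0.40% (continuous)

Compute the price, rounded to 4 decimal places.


Answer: Price = 0.2161

Derivation:
d1 = (ln(S/K) + (r - q + 0.5*sigma^2) * T) / (sigma * sqrt(T)) = 0.36848992
d2 = d1 - sigma * sqrt(T) = -0.25612997
exp(-rT) = 0.94035295; exp(-qT) = 0.99401796
P = K * exp(-rT) * N(-d2) - S_0 * exp(-qT) * N(-d1)
N(-d1) = 0.35625398; N(-d2) = 0.60107476
P = 0.9900 * 0.94035295 * 0.60107476 - 0.9700 * 0.99401796 * 0.35625398 = 0.2161


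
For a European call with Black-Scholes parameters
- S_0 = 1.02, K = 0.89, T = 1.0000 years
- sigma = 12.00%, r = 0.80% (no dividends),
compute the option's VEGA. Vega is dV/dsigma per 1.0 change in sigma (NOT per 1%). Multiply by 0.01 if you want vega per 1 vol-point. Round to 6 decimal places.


d1 = 1.2628036963; d2 = 1.1428036963
phi(d1) = 0.1797343915; exp(-qT) = 1.0000000000; exp(-rT) = 0.9920319148
Vega = S * exp(-qT) * phi(d1) * sqrt(T) = 1.0200 * 1.0000000000 * 0.1797343915 * 1.0000000000 = 0.183329

Answer: Vega = 0.183329


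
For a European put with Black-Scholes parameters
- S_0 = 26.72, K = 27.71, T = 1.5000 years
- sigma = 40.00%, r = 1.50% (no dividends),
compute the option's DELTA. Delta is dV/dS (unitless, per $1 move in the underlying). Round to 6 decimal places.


Answer: Delta = -0.414254

Derivation:
d1 = 0.2166144808; d2 = -0.2732834677
phi(d1) = 0.3896916670; exp(-qT) = 1.0000000000; exp(-rT) = 0.9777512372
N(-d1) = 0.4142543998
Delta = -exp(-qT) * N(-d1) = -1.0000000000 * 0.4142543998 = -0.414254


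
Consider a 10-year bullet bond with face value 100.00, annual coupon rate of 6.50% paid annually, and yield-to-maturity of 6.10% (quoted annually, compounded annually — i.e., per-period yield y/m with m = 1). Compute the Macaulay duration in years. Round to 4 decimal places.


Answer: Macaulay duration = 7.6937 years

Derivation:
Coupon per period c = face * coupon_rate / m = 6.500000
Periods per year m = 1; per-period yield y/m = 0.061000
Number of cashflows N = 10
Cashflows (t years, CF_t, discount factor 1/(1+y/m)^(m*t), PV):
  t = 1.0000: CF_t = 6.500000, DF = 0.942507, PV = 6.126296
  t = 2.0000: CF_t = 6.500000, DF = 0.888320, PV = 5.774077
  t = 3.0000: CF_t = 6.500000, DF = 0.837247, PV = 5.442109
  t = 4.0000: CF_t = 6.500000, DF = 0.789112, PV = 5.129226
  t = 5.0000: CF_t = 6.500000, DF = 0.743743, PV = 4.834332
  t = 6.0000: CF_t = 6.500000, DF = 0.700983, PV = 4.556392
  t = 7.0000: CF_t = 6.500000, DF = 0.660682, PV = 4.294431
  t = 8.0000: CF_t = 6.500000, DF = 0.622697, PV = 4.047532
  t = 9.0000: CF_t = 6.500000, DF = 0.586897, PV = 3.814827
  t = 10.0000: CF_t = 106.500000, DF = 0.553154, PV = 58.910915
Price P = sum_t PV_t = 102.930137
Macaulay numerator sum_t t * PV_t:
  t * PV_t at t = 1.0000: 6.126296
  t * PV_t at t = 2.0000: 11.548154
  t * PV_t at t = 3.0000: 16.326326
  t * PV_t at t = 4.0000: 20.516903
  t * PV_t at t = 5.0000: 24.171658
  t * PV_t at t = 6.0000: 27.338350
  t * PV_t at t = 7.0000: 30.061020
  t * PV_t at t = 8.0000: 32.380256
  t * PV_t at t = 9.0000: 34.333447
  t * PV_t at t = 10.0000: 589.109151
Macaulay duration D = (sum_t t * PV_t) / P = 791.911561 / 102.930137 = 7.693680


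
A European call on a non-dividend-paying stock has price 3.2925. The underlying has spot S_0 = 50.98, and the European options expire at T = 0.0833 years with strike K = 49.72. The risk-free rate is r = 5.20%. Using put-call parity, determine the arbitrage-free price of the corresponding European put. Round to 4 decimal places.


Put-call parity: C - P = S_0 * exp(-qT) - K * exp(-rT).
S_0 * exp(-qT) = 50.9800 * 1.00000000 = 50.98000000
K * exp(-rT) = 49.7200 * 0.99567777 = 49.50509862
P = C - S*exp(-qT) + K*exp(-rT)
P = 3.2925 - 50.98000000 + 49.50509862 = 1.8176

Answer: Put price = 1.8176


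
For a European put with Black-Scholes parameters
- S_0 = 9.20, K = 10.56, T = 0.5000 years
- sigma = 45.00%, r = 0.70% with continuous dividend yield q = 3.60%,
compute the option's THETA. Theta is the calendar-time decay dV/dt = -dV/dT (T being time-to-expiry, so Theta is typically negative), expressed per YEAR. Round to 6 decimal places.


Answer: Theta = -1.238939

Derivation:
d1 = -0.3197530398; d2 = -0.6379510913
phi(d1) = 0.3790604695; exp(-qT) = 0.9821610324; exp(-rT) = 0.9965061179
Theta = -S*exp(-qT)*phi(d1)*sigma/(2*sqrt(T)) + r*K*exp(-rT)*N(-d2) - q*S*exp(-qT)*N(-d1)
N(-d1) = 0.6254222256; N(-d2) = 0.7382472410; sqrt(T) = 0.7071067812
Term 1 = -9.2000 * 0.9821610324 * 0.3790604695 * 0.4500 / (2 * 0.7071067812) = -1.0898746189
Term 2 = 0.0070 * 10.5600 * 0.9965061179 * 0.7382472410 = 0.0543805706
Term 3 = -0.0360 * 9.2000 * 0.9821610324 * 0.6254222256 = -0.2034446802
Theta = -1.0898746189 + (0.0543805706) + (-0.2034446802) = -1.238939


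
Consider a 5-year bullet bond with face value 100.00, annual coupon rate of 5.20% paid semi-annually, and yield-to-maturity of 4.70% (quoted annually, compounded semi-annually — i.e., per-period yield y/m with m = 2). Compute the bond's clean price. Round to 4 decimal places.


Answer: Price = 102.2051

Derivation:
Coupon per period c = face * coupon_rate / m = 2.600000
Periods per year m = 2; per-period yield y/m = 0.023500
Number of cashflows N = 10
Cashflows (t years, CF_t, discount factor 1/(1+y/m)^(m*t), PV):
  t = 0.5000: CF_t = 2.600000, DF = 0.977040, PV = 2.540303
  t = 1.0000: CF_t = 2.600000, DF = 0.954606, PV = 2.481976
  t = 1.5000: CF_t = 2.600000, DF = 0.932688, PV = 2.424989
  t = 2.0000: CF_t = 2.600000, DF = 0.911273, PV = 2.369310
  t = 2.5000: CF_t = 2.600000, DF = 0.890350, PV = 2.314910
  t = 3.0000: CF_t = 2.600000, DF = 0.869907, PV = 2.261759
  t = 3.5000: CF_t = 2.600000, DF = 0.849934, PV = 2.209828
  t = 4.0000: CF_t = 2.600000, DF = 0.830419, PV = 2.159089
  t = 4.5000: CF_t = 2.600000, DF = 0.811352, PV = 2.109516
  t = 5.0000: CF_t = 102.600000, DF = 0.792723, PV = 81.333393
Price P = sum_t PV_t = 102.205073


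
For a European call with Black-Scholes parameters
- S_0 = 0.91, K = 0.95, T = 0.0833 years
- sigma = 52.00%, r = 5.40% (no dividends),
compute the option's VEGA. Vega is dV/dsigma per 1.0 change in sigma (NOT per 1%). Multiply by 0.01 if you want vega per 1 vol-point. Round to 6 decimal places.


Answer: Vega = 0.103065

Derivation:
d1 = -0.1816153740; d2 = -0.3316964188
phi(d1) = 0.3924168524; exp(-qT) = 1.0000000000; exp(-rT) = 0.9955119017
Vega = S * exp(-qT) * phi(d1) * sqrt(T) = 0.9100 * 1.0000000000 * 0.3924168524 * 0.2886173938 = 0.103065


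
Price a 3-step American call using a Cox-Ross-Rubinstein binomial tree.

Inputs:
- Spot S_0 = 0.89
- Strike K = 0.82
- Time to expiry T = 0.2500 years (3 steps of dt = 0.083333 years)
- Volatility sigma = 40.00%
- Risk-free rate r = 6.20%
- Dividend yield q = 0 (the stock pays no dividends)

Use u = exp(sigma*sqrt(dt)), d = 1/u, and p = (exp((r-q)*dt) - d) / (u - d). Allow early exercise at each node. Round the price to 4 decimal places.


dt = T/N = 0.083333
u = exp(sigma*sqrt(dt)) = 1.122401; d = 1/u = 0.890947
p = (exp((r-q)*dt) - d) / (u - d) = 0.493545
Discount per step: exp(-r*dt) = 0.994847
Stock lattice S(k, i) with i counting down-moves:
  k=0: S(0,0) = 0.8900
  k=1: S(1,0) = 0.9989; S(1,1) = 0.7929
  k=2: S(2,0) = 1.1212; S(2,1) = 0.8900; S(2,2) = 0.7065
  k=3: S(3,0) = 1.2584; S(3,1) = 0.9989; S(3,2) = 0.7929; S(3,3) = 0.6294
Terminal payoffs V(N, i) = max(S_T - K, 0):
  V(3,0) = 0.438444; V(3,1) = 0.178937; V(3,2) = 0.000000; V(3,3) = 0.000000
Backward induction: V(k, i) = exp(-r*dt) * [p * V(k+1, i) + (1-p) * V(k+1, i+1)]; then take max(V_cont, immediate exercise) for American.
  V(2,0) = exp(-r*dt) * [p*0.438444 + (1-p)*0.178937] = 0.305433; exercise = 0.301208; V(2,0) = max -> 0.305433
  V(2,1) = exp(-r*dt) * [p*0.178937 + (1-p)*0.000000] = 0.087858; exercise = 0.070000; V(2,1) = max -> 0.087858
  V(2,2) = exp(-r*dt) * [p*0.000000 + (1-p)*0.000000] = 0.000000; exercise = 0.000000; V(2,2) = max -> 0.000000
  V(1,0) = exp(-r*dt) * [p*0.305433 + (1-p)*0.087858] = 0.194235; exercise = 0.178937; V(1,0) = max -> 0.194235
  V(1,1) = exp(-r*dt) * [p*0.087858 + (1-p)*0.000000] = 0.043139; exercise = 0.000000; V(1,1) = max -> 0.043139
  V(0,0) = exp(-r*dt) * [p*0.194235 + (1-p)*0.043139] = 0.117105; exercise = 0.070000; V(0,0) = max -> 0.117105

Answer: Price = V(0,0) = 0.1171


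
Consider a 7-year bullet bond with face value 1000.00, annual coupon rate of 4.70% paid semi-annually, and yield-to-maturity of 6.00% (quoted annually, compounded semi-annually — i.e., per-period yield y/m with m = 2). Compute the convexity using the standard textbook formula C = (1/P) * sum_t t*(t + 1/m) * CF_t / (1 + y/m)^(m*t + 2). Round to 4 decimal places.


Answer: Convexity = 40.1985

Derivation:
Coupon per period c = face * coupon_rate / m = 23.500000
Periods per year m = 2; per-period yield y/m = 0.030000
Number of cashflows N = 14
Cashflows (t years, CF_t, discount factor 1/(1+y/m)^(m*t), PV):
  t = 0.5000: CF_t = 23.500000, DF = 0.970874, PV = 22.815534
  t = 1.0000: CF_t = 23.500000, DF = 0.942596, PV = 22.151004
  t = 1.5000: CF_t = 23.500000, DF = 0.915142, PV = 21.505829
  t = 2.0000: CF_t = 23.500000, DF = 0.888487, PV = 20.879446
  t = 2.5000: CF_t = 23.500000, DF = 0.862609, PV = 20.271306
  t = 3.0000: CF_t = 23.500000, DF = 0.837484, PV = 19.680880
  t = 3.5000: CF_t = 23.500000, DF = 0.813092, PV = 19.107651
  t = 4.0000: CF_t = 23.500000, DF = 0.789409, PV = 18.551117
  t = 4.5000: CF_t = 23.500000, DF = 0.766417, PV = 18.010793
  t = 5.0000: CF_t = 23.500000, DF = 0.744094, PV = 17.486207
  t = 5.5000: CF_t = 23.500000, DF = 0.722421, PV = 16.976900
  t = 6.0000: CF_t = 23.500000, DF = 0.701380, PV = 16.482427
  t = 6.5000: CF_t = 23.500000, DF = 0.680951, PV = 16.002356
  t = 7.0000: CF_t = 1023.500000, DF = 0.661118, PV = 676.654074
Price P = sum_t PV_t = 926.575525
Convexity numerator sum_t t*(t + 1/m) * CF_t / (1+y/m)^(m*t + 2):
  t = 0.5000: term = 10.752914
  t = 1.0000: term = 31.319168
  t = 1.5000: term = 60.813919
  t = 2.0000: term = 98.404400
  t = 2.5000: term = 143.307379
  t = 3.0000: term = 194.786729
  t = 3.5000: term = 252.151105
  t = 4.0000: term = 314.751726
  t = 4.5000: term = 381.980250
  t = 5.0000: term = 453.266748
  t = 5.5000: term = 528.077764
  t = 6.0000: term = 605.914469
  t = 6.5000: term = 686.310887
  t = 7.0000: term = 33485.096520
Convexity = (1/P) * sum = 37246.933979 / 926.575525 = 40.198487


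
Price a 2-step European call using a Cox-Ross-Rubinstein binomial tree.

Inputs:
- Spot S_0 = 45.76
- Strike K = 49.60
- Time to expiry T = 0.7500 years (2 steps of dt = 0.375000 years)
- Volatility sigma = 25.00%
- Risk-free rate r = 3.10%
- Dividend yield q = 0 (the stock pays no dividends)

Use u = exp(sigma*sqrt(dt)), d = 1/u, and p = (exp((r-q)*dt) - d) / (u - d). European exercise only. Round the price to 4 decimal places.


dt = T/N = 0.375000
u = exp(sigma*sqrt(dt)) = 1.165433; d = 1/u = 0.858050
p = (exp((r-q)*dt) - d) / (u - d) = 0.499841
Discount per step: exp(-r*dt) = 0.988442
Stock lattice S(k, i) with i counting down-moves:
  k=0: S(0,0) = 45.7600
  k=1: S(1,0) = 53.3302; S(1,1) = 39.2644
  k=2: S(2,0) = 62.1528; S(2,1) = 45.7600; S(2,2) = 33.6908
Terminal payoffs V(N, i) = max(S_T - K, 0):
  V(2,0) = 12.552843; V(2,1) = 0.000000; V(2,2) = 0.000000
Backward induction: V(k, i) = exp(-r*dt) * [p * V(k+1, i) + (1-p) * V(k+1, i+1)].
  V(1,0) = exp(-r*dt) * [p*12.552843 + (1-p)*0.000000] = 6.201910
  V(1,1) = exp(-r*dt) * [p*0.000000 + (1-p)*0.000000] = 0.000000
  V(0,0) = exp(-r*dt) * [p*6.201910 + (1-p)*0.000000] = 3.064141

Answer: Price = V(0,0) = 3.0641


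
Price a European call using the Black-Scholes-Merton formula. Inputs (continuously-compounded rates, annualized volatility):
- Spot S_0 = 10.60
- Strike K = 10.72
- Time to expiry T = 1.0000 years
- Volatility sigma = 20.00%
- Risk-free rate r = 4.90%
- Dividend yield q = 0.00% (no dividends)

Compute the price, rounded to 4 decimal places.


d1 = (ln(S/K) + (r - q + 0.5*sigma^2) * T) / (sigma * sqrt(T)) = 0.28871423
d2 = d1 - sigma * sqrt(T) = 0.08871423
exp(-rT) = 0.95218113; exp(-qT) = 1.00000000
C = S_0 * exp(-qT) * N(d1) - K * exp(-rT) * N(d2)
N(d1) = 0.61359996; N(d2) = 0.53534549
C = 10.6000 * 1.00000000 * 0.61359996 - 10.7200 * 0.95218113 * 0.53534549 = 1.0397

Answer: Price = 1.0397


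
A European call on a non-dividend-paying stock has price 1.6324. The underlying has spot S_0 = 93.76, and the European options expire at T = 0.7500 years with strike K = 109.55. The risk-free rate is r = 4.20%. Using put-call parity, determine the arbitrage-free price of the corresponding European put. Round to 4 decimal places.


Put-call parity: C - P = S_0 * exp(-qT) - K * exp(-rT).
S_0 * exp(-qT) = 93.7600 * 1.00000000 = 93.76000000
K * exp(-rT) = 109.5500 * 0.96899096 = 106.15295928
P = C - S*exp(-qT) + K*exp(-rT)
P = 1.6324 - 93.76000000 + 106.15295928 = 14.0254

Answer: Put price = 14.0254


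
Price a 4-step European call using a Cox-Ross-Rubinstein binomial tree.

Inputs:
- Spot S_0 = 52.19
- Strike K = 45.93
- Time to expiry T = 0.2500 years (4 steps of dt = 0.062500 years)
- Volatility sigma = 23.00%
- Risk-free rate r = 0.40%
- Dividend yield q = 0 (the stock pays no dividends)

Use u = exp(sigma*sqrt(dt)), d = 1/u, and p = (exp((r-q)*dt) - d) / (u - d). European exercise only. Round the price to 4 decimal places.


dt = T/N = 0.062500
u = exp(sigma*sqrt(dt)) = 1.059185; d = 1/u = 0.944122
p = (exp((r-q)*dt) - d) / (u - d) = 0.487802
Discount per step: exp(-r*dt) = 0.999750
Stock lattice S(k, i) with i counting down-moves:
  k=0: S(0,0) = 52.1900
  k=1: S(1,0) = 55.2789; S(1,1) = 49.2737
  k=2: S(2,0) = 58.5506; S(2,1) = 52.1900; S(2,2) = 46.5204
  k=3: S(3,0) = 62.0159; S(3,1) = 55.2789; S(3,2) = 49.2737; S(3,3) = 43.9209
  k=4: S(4,0) = 65.6863; S(4,1) = 58.5506; S(4,2) = 52.1900; S(4,3) = 46.5204; S(4,4) = 41.4667
Terminal payoffs V(N, i) = max(S_T - K, 0):
  V(4,0) = 19.756335; V(4,1) = 12.620575; V(4,2) = 6.260000; V(4,3) = 0.590399; V(4,4) = 0.000000
Backward induction: V(k, i) = exp(-r*dt) * [p * V(k+1, i) + (1-p) * V(k+1, i+1)].
  V(3,0) = exp(-r*dt) * [p*19.756335 + (1-p)*12.620575] = 16.097387
  V(3,1) = exp(-r*dt) * [p*12.620575 + (1-p)*6.260000] = 9.360360
  V(3,2) = exp(-r*dt) * [p*6.260000 + (1-p)*0.590399] = 3.355203
  V(3,3) = exp(-r*dt) * [p*0.590399 + (1-p)*0.000000] = 0.287926
  V(2,0) = exp(-r*dt) * [p*16.097387 + (1-p)*9.360360] = 12.643534
  V(2,1) = exp(-r*dt) * [p*9.360360 + (1-p)*3.355203] = 6.282959
  V(2,2) = exp(-r*dt) * [p*3.355203 + (1-p)*0.287926] = 1.783703
  V(1,0) = exp(-r*dt) * [p*12.643534 + (1-p)*6.282959] = 9.383314
  V(1,1) = exp(-r*dt) * [p*6.282959 + (1-p)*1.783703] = 3.977455
  V(0,0) = exp(-r*dt) * [p*9.383314 + (1-p)*3.977455] = 6.612790

Answer: Price = V(0,0) = 6.6128


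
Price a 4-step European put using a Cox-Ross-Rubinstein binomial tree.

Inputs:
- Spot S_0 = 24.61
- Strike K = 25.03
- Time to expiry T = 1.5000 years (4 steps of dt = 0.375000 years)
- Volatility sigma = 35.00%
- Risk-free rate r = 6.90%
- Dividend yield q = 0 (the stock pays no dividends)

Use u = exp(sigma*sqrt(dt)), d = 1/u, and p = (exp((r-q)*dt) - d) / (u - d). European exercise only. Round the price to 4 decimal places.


dt = T/N = 0.375000
u = exp(sigma*sqrt(dt)) = 1.239032; d = 1/u = 0.807082
p = (exp((r-q)*dt) - d) / (u - d) = 0.507306
Discount per step: exp(-r*dt) = 0.974457
Stock lattice S(k, i) with i counting down-moves:
  k=0: S(0,0) = 24.6100
  k=1: S(1,0) = 30.4926; S(1,1) = 19.8623
  k=2: S(2,0) = 37.7813; S(2,1) = 24.6100; S(2,2) = 16.0305
  k=3: S(3,0) = 46.8122; S(3,1) = 30.4926; S(3,2) = 19.8623; S(3,3) = 12.9379
  k=4: S(4,0) = 58.0018; S(4,1) = 37.7813; S(4,2) = 24.6100; S(4,3) = 16.0305; S(4,4) = 10.4420
Terminal payoffs V(N, i) = max(K - S_T, 0):
  V(4,0) = 0.000000; V(4,1) = 0.000000; V(4,2) = 0.420000; V(4,3) = 8.999516; V(4,4) = 14.588049
Backward induction: V(k, i) = exp(-r*dt) * [p * V(k+1, i) + (1-p) * V(k+1, i+1)].
  V(3,0) = exp(-r*dt) * [p*0.000000 + (1-p)*0.000000] = 0.000000
  V(3,1) = exp(-r*dt) * [p*0.000000 + (1-p)*0.420000] = 0.201646
  V(3,2) = exp(-r*dt) * [p*0.420000 + (1-p)*8.999516] = 4.528375
  V(3,3) = exp(-r*dt) * [p*8.999516 + (1-p)*14.588049] = 11.452745
  V(2,0) = exp(-r*dt) * [p*0.000000 + (1-p)*0.201646] = 0.096812
  V(2,1) = exp(-r*dt) * [p*0.201646 + (1-p)*4.528375] = 2.273797
  V(2,2) = exp(-r*dt) * [p*4.528375 + (1-p)*11.452745] = 7.737159
  V(1,0) = exp(-r*dt) * [p*0.096812 + (1-p)*2.273797] = 1.139529
  V(1,1) = exp(-r*dt) * [p*2.273797 + (1-p)*7.737159] = 4.838726
  V(0,0) = exp(-r*dt) * [p*1.139529 + (1-p)*4.838726] = 2.886440

Answer: Price = V(0,0) = 2.8864


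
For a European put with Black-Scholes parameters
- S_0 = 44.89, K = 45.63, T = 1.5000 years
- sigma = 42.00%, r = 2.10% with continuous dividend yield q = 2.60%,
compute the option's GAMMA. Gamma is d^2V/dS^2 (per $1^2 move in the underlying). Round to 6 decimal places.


d1 = 0.2108304163; d2 = -0.3035624297
phi(d1) = 0.3901736957; exp(-qT) = 0.9617507091; exp(-rT) = 0.9689909565
Gamma = exp(-qT) * phi(d1) / (S * sigma * sqrt(T)) = 0.9617507091 * 0.3901736957 / (44.8900 * 0.4200 * 1.2247448714) = 0.016251

Answer: Gamma = 0.016251


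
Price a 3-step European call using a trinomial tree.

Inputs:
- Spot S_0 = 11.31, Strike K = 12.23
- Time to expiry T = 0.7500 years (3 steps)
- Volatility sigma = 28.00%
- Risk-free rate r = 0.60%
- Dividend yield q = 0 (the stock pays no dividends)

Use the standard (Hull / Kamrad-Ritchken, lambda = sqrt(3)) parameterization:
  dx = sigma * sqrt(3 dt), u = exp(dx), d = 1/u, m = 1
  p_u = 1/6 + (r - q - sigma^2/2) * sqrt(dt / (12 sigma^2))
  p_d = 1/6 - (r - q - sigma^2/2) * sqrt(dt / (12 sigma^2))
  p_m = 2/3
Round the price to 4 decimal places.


dt = T/N = 0.250000; dx = sigma*sqrt(3*dt) = 0.242487
u = exp(dx) = 1.274415; d = 1/u = 0.784674
p_u = 0.149552, p_m = 0.666667, p_d = 0.183781
Discount per step: exp(-r*dt) = 0.998501
Stock lattice S(k, j) with j the centered position index:
  k=0: S(0,+0) = 11.3100
  k=1: S(1,-1) = 8.8747; S(1,+0) = 11.3100; S(1,+1) = 14.4136
  k=2: S(2,-2) = 6.9637; S(2,-1) = 8.8747; S(2,+0) = 11.3100; S(2,+1) = 14.4136; S(2,+2) = 18.3689
  k=3: S(3,-3) = 5.4642; S(3,-2) = 6.9637; S(3,-1) = 8.8747; S(3,+0) = 11.3100; S(3,+1) = 14.4136; S(3,+2) = 18.3689; S(3,+3) = 23.4097
Terminal payoffs V(N, j) = max(S_T - K, 0):
  V(3,-3) = 0.000000; V(3,-2) = 0.000000; V(3,-1) = 0.000000; V(3,+0) = 0.000000; V(3,+1) = 2.183632; V(3,+2) = 6.138946; V(3,+3) = 11.179657
Backward induction: V(k, j) = exp(-r*dt) * [p_u * V(k+1, j+1) + p_m * V(k+1, j) + p_d * V(k+1, j-1)]
  V(2,-2) = exp(-r*dt) * [p_u*0.000000 + p_m*0.000000 + p_d*0.000000] = 0.000000
  V(2,-1) = exp(-r*dt) * [p_u*0.000000 + p_m*0.000000 + p_d*0.000000] = 0.000000
  V(2,+0) = exp(-r*dt) * [p_u*2.183632 + p_m*0.000000 + p_d*0.000000] = 0.326078
  V(2,+1) = exp(-r*dt) * [p_u*6.138946 + p_m*2.183632 + p_d*0.000000] = 2.370290
  V(2,+2) = exp(-r*dt) * [p_u*11.179657 + p_m*6.138946 + p_d*2.183632] = 6.156643
  V(1,-1) = exp(-r*dt) * [p_u*0.326078 + p_m*0.000000 + p_d*0.000000] = 0.048693
  V(1,+0) = exp(-r*dt) * [p_u*2.370290 + p_m*0.326078 + p_d*0.000000] = 0.571011
  V(1,+1) = exp(-r*dt) * [p_u*6.156643 + p_m*2.370290 + p_d*0.326078] = 2.557022
  V(0,+0) = exp(-r*dt) * [p_u*2.557022 + p_m*0.571011 + p_d*0.048693] = 0.770874

Answer: Price = V(0,0) = 0.7709


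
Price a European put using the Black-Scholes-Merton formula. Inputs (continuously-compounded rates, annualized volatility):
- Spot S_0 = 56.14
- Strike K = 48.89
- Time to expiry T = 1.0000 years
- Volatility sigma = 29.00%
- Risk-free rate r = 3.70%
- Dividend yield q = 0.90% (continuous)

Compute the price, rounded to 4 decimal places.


d1 = (ln(S/K) + (r - q + 0.5*sigma^2) * T) / (sigma * sqrt(T)) = 0.71836446
d2 = d1 - sigma * sqrt(T) = 0.42836446
exp(-rT) = 0.96367614; exp(-qT) = 0.99104038
P = K * exp(-rT) * N(-d2) - S_0 * exp(-qT) * N(-d1)
N(-d1) = 0.23626630; N(-d2) = 0.33419290
P = 48.8900 * 0.96367614 * 0.33419290 - 56.1400 * 0.99104038 * 0.23626630 = 2.6001

Answer: Price = 2.6001


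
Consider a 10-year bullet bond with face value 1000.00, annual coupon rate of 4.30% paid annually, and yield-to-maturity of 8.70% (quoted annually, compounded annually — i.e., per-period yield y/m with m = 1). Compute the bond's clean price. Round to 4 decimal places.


Coupon per period c = face * coupon_rate / m = 43.000000
Periods per year m = 1; per-period yield y/m = 0.087000
Number of cashflows N = 10
Cashflows (t years, CF_t, discount factor 1/(1+y/m)^(m*t), PV):
  t = 1.0000: CF_t = 43.000000, DF = 0.919963, PV = 39.558418
  t = 2.0000: CF_t = 43.000000, DF = 0.846332, PV = 36.392289
  t = 3.0000: CF_t = 43.000000, DF = 0.778595, PV = 33.479566
  t = 4.0000: CF_t = 43.000000, DF = 0.716278, PV = 30.799969
  t = 5.0000: CF_t = 43.000000, DF = 0.658950, PV = 28.334838
  t = 6.0000: CF_t = 43.000000, DF = 0.606209, PV = 26.067008
  t = 7.0000: CF_t = 43.000000, DF = 0.557690, PV = 23.980688
  t = 8.0000: CF_t = 43.000000, DF = 0.513055, PV = 22.061351
  t = 9.0000: CF_t = 43.000000, DF = 0.471991, PV = 20.295631
  t = 10.0000: CF_t = 1043.000000, DF = 0.434215, PV = 452.885971
Price P = sum_t PV_t = 713.855729

Answer: Price = 713.8557


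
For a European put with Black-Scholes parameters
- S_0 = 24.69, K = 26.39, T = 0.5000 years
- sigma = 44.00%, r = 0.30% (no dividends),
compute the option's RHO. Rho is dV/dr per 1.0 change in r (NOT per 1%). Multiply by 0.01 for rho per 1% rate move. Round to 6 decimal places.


Answer: Rho = -8.463169

Derivation:
d1 = -0.0536335581; d2 = -0.3647605418
phi(d1) = 0.3983689024; exp(-qT) = 1.0000000000; exp(-rT) = 0.9985011244
N(-d2) = 0.6423549192
Rho = -K*T*exp(-rT)*N(-d2) = -26.3900 * 0.5000 * 0.9985011244 * 0.6423549192 = -8.463169


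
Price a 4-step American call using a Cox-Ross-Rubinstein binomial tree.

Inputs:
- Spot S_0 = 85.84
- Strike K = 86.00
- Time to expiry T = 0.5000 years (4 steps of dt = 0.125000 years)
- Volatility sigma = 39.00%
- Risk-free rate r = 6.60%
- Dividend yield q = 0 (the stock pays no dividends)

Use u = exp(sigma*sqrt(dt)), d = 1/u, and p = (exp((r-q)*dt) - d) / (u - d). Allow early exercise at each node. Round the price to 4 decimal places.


dt = T/N = 0.125000
u = exp(sigma*sqrt(dt)) = 1.147844; d = 1/u = 0.871198
p = (exp((r-q)*dt) - d) / (u - d) = 0.495528
Discount per step: exp(-r*dt) = 0.991784
Stock lattice S(k, i) with i counting down-moves:
  k=0: S(0,0) = 85.8400
  k=1: S(1,0) = 98.5310; S(1,1) = 74.7836
  k=2: S(2,0) = 113.0982; S(2,1) = 85.8400; S(2,2) = 65.1514
  k=3: S(3,0) = 129.8192; S(3,1) = 98.5310; S(3,2) = 74.7836; S(3,3) = 56.7598
  k=4: S(4,0) = 149.0122; S(4,1) = 113.0982; S(4,2) = 85.8400; S(4,3) = 65.1514; S(4,4) = 49.4490
Terminal payoffs V(N, i) = max(S_T - K, 0):
  V(4,0) = 63.012231; V(4,1) = 27.098231; V(4,2) = 0.000000; V(4,3) = 0.000000; V(4,4) = 0.000000
Backward induction: V(k, i) = exp(-r*dt) * [p * V(k+1, i) + (1-p) * V(k+1, i+1)]; then take max(V_cont, immediate exercise) for American.
  V(3,0) = exp(-r*dt) * [p*63.012231 + (1-p)*27.098231] = 44.525762; exercise = 43.819181; V(3,0) = max -> 44.525762
  V(3,1) = exp(-r*dt) * [p*27.098231 + (1-p)*0.000000] = 13.317604; exercise = 12.530971; V(3,1) = max -> 13.317604
  V(3,2) = exp(-r*dt) * [p*0.000000 + (1-p)*0.000000] = 0.000000; exercise = 0.000000; V(3,2) = max -> 0.000000
  V(3,3) = exp(-r*dt) * [p*0.000000 + (1-p)*0.000000] = 0.000000; exercise = 0.000000; V(3,3) = max -> 0.000000
  V(2,0) = exp(-r*dt) * [p*44.525762 + (1-p)*13.317604] = 28.545641; exercise = 27.098231; V(2,0) = max -> 28.545641
  V(2,1) = exp(-r*dt) * [p*13.317604 + (1-p)*0.000000] = 6.545024; exercise = 0.000000; V(2,1) = max -> 6.545024
  V(2,2) = exp(-r*dt) * [p*0.000000 + (1-p)*0.000000] = 0.000000; exercise = 0.000000; V(2,2) = max -> 0.000000
  V(1,0) = exp(-r*dt) * [p*28.545641 + (1-p)*6.545024] = 17.303598; exercise = 12.530971; V(1,0) = max -> 17.303598
  V(1,1) = exp(-r*dt) * [p*6.545024 + (1-p)*0.000000] = 3.216595; exercise = 0.000000; V(1,1) = max -> 3.216595
  V(0,0) = exp(-r*dt) * [p*17.303598 + (1-p)*3.216595] = 10.113318; exercise = 0.000000; V(0,0) = max -> 10.113318

Answer: Price = V(0,0) = 10.1133


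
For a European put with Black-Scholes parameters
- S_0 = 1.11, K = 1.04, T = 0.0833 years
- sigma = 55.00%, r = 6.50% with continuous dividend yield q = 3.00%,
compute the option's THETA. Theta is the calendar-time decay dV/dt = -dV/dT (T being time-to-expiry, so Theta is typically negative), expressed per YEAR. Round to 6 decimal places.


d1 = 0.5080896270; d2 = 0.3493500604
phi(d1) = 0.3506326910; exp(-qT) = 0.9975041199; exp(-rT) = 0.9946001320
Theta = -S*exp(-qT)*phi(d1)*sigma/(2*sqrt(T)) + r*K*exp(-rT)*N(-d2) - q*S*exp(-qT)*N(-d1)
N(-d1) = 0.3056952447; N(-d2) = 0.3634132601; sqrt(T) = 0.2886173938
Term 1 = -1.1100 * 0.9975041199 * 0.3506326910 * 0.5500 / (2 * 0.2886173938) = -0.3699135797
Term 2 = 0.0650 * 1.0400 * 0.9946001320 * 0.3634132601 = 0.0244340792
Term 3 = -0.0300 * 1.1100 * 0.9975041199 * 0.3056952447 = -0.0101542445
Theta = -0.3699135797 + (0.0244340792) + (-0.0101542445) = -0.355634

Answer: Theta = -0.355634


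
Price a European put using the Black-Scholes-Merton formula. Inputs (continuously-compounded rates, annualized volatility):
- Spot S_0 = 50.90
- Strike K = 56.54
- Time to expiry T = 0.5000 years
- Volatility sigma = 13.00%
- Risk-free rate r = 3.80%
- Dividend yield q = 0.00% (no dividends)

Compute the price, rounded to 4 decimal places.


d1 = (ln(S/K) + (r - q + 0.5*sigma^2) * T) / (sigma * sqrt(T)) = -0.89052407
d2 = d1 - sigma * sqrt(T) = -0.98244795
exp(-rT) = 0.98117936; exp(-qT) = 1.00000000
P = K * exp(-rT) * N(-d2) - S_0 * exp(-qT) * N(-d1)
N(-d1) = 0.81340772; N(-d2) = 0.83706039
P = 56.5400 * 0.98117936 * 0.83706039 - 50.9000 * 1.00000000 * 0.81340772 = 5.0342

Answer: Price = 5.0342


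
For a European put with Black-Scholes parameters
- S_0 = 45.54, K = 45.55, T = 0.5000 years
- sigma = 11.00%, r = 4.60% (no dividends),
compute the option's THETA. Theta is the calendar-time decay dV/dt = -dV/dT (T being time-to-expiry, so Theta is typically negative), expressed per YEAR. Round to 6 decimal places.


d1 = 0.3317672626; d2 = 0.2539855167
phi(d1) = 0.3775798190; exp(-qT) = 1.0000000000; exp(-rT) = 0.9772624838
Theta = -S*exp(-qT)*phi(d1)*sigma/(2*sqrt(T)) + r*K*exp(-rT)*N(-d2) - q*S*exp(-qT)*N(-d1)
N(-d1) = 0.3700325030; N(-d2) = 0.3997533736; sqrt(T) = 0.7071067812
Term 1 = -45.5400 * 1.0000000000 * 0.3775798190 * 0.1100 / (2 * 0.7071067812) = -1.3374559512
Term 2 = 0.0460 * 45.5500 * 0.9772624838 * 0.3997533736 = 0.8185582264
Term 3 = 0 (no dividend yield, q = 0)
Theta = -1.3374559512 + (0.8185582264) + (0.0000000000) = -0.518898

Answer: Theta = -0.518898


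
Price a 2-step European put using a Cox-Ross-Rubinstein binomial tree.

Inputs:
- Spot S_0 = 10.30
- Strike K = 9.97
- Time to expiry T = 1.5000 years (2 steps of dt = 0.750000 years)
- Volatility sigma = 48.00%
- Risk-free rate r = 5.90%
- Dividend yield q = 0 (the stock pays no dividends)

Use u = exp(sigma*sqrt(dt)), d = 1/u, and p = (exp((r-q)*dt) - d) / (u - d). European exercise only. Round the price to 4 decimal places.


Answer: Price = V(0,0) = 1.5163

Derivation:
dt = T/N = 0.750000
u = exp(sigma*sqrt(dt)) = 1.515419; d = 1/u = 0.659883
p = (exp((r-q)*dt) - d) / (u - d) = 0.450431
Discount per step: exp(-r*dt) = 0.956715
Stock lattice S(k, i) with i counting down-moves:
  k=0: S(0,0) = 10.3000
  k=1: S(1,0) = 15.6088; S(1,1) = 6.7968
  k=2: S(2,0) = 23.6539; S(2,1) = 10.3000; S(2,2) = 4.4851
Terminal payoffs V(N, i) = max(K - S_T, 0):
  V(2,0) = 0.000000; V(2,1) = 0.000000; V(2,2) = 5.484906
Backward induction: V(k, i) = exp(-r*dt) * [p * V(k+1, i) + (1-p) * V(k+1, i+1)].
  V(1,0) = exp(-r*dt) * [p*0.000000 + (1-p)*0.000000] = 0.000000
  V(1,1) = exp(-r*dt) * [p*0.000000 + (1-p)*5.484906] = 2.883856
  V(0,0) = exp(-r*dt) * [p*0.000000 + (1-p)*2.883856] = 1.516275


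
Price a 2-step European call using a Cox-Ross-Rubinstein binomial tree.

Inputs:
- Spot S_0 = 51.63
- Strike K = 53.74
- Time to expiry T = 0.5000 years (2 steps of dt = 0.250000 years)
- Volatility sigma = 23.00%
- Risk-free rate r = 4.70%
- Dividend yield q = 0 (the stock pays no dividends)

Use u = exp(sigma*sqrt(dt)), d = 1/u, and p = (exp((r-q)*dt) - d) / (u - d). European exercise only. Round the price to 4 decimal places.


dt = T/N = 0.250000
u = exp(sigma*sqrt(dt)) = 1.121873; d = 1/u = 0.891366
p = (exp((r-q)*dt) - d) / (u - d) = 0.522557
Discount per step: exp(-r*dt) = 0.988319
Stock lattice S(k, i) with i counting down-moves:
  k=0: S(0,0) = 51.6300
  k=1: S(1,0) = 57.9223; S(1,1) = 46.0212
  k=2: S(2,0) = 64.9815; S(2,1) = 51.6300; S(2,2) = 41.0218
Terminal payoffs V(N, i) = max(S_T - K, 0):
  V(2,0) = 11.241519; V(2,1) = 0.000000; V(2,2) = 0.000000
Backward induction: V(k, i) = exp(-r*dt) * [p * V(k+1, i) + (1-p) * V(k+1, i+1)].
  V(1,0) = exp(-r*dt) * [p*11.241519 + (1-p)*0.000000] = 5.805713
  V(1,1) = exp(-r*dt) * [p*0.000000 + (1-p)*0.000000] = 0.000000
  V(0,0) = exp(-r*dt) * [p*5.805713 + (1-p)*0.000000] = 2.998376

Answer: Price = V(0,0) = 2.9984


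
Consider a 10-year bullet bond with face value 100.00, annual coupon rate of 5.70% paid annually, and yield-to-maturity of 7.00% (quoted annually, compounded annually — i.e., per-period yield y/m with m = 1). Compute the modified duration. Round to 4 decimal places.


Coupon per period c = face * coupon_rate / m = 5.700000
Periods per year m = 1; per-period yield y/m = 0.070000
Number of cashflows N = 10
Cashflows (t years, CF_t, discount factor 1/(1+y/m)^(m*t), PV):
  t = 1.0000: CF_t = 5.700000, DF = 0.934579, PV = 5.327103
  t = 2.0000: CF_t = 5.700000, DF = 0.873439, PV = 4.978601
  t = 3.0000: CF_t = 5.700000, DF = 0.816298, PV = 4.652898
  t = 4.0000: CF_t = 5.700000, DF = 0.762895, PV = 4.348503
  t = 5.0000: CF_t = 5.700000, DF = 0.712986, PV = 4.064021
  t = 6.0000: CF_t = 5.700000, DF = 0.666342, PV = 3.798151
  t = 7.0000: CF_t = 5.700000, DF = 0.622750, PV = 3.549674
  t = 8.0000: CF_t = 5.700000, DF = 0.582009, PV = 3.317452
  t = 9.0000: CF_t = 5.700000, DF = 0.543934, PV = 3.100422
  t = 10.0000: CF_t = 105.700000, DF = 0.508349, PV = 53.732520
Price P = sum_t PV_t = 90.869344
First compute Macaulay numerator sum_t t * PV_t:
  t * PV_t at t = 1.0000: 5.327103
  t * PV_t at t = 2.0000: 9.957202
  t * PV_t at t = 3.0000: 13.958694
  t * PV_t at t = 4.0000: 17.394011
  t * PV_t at t = 5.0000: 20.320106
  t * PV_t at t = 6.0000: 22.788904
  t * PV_t at t = 7.0000: 24.847715
  t * PV_t at t = 8.0000: 26.539615
  t * PV_t at t = 9.0000: 27.903801
  t * PV_t at t = 10.0000: 537.325202
Macaulay duration D = 706.362352 / 90.869344 = 7.773385
Modified duration = D / (1 + y/m) = 7.773385 / (1 + 0.070000) = 7.264845

Answer: Modified duration = 7.2648


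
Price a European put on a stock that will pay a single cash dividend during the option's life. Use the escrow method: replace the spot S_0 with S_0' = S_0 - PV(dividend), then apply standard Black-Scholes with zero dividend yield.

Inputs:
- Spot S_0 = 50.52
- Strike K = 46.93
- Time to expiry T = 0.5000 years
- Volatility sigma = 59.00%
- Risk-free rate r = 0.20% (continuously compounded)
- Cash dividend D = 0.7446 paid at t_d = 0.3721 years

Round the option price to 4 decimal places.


Answer: Price = 6.6203

Derivation:
PV(D) = D * exp(-r * t_d) = 0.7446 * 0.99925608 = 0.74404607
S_0' = S_0 - PV(D) = 50.5200 - 0.74404607 = 49.77595393
d1 = (ln(S_0'/K) + (r + sigma^2/2)*T) / (sigma*sqrt(T)) = 0.35211493
d2 = d1 - sigma*sqrt(T) = -0.06507807
exp(-rT) = 0.99900050
N(-d1) = 0.36237604; N(-d2) = 0.52594408
P = K * exp(-rT) * N(-d2) - S_0' * N(-d1) = 46.9300 * 0.99900050 * 0.52594408 - 49.77595393 * 0.36237604 = 6.6203


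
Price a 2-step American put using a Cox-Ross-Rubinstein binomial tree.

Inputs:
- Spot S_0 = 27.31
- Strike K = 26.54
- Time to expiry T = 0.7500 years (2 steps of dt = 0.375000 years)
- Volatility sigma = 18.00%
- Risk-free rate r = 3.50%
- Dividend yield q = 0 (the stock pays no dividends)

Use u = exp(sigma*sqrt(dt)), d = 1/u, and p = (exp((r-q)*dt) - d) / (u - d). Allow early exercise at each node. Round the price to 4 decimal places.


dt = T/N = 0.375000
u = exp(sigma*sqrt(dt)) = 1.116532; d = 1/u = 0.895631
p = (exp((r-q)*dt) - d) / (u - d) = 0.532279
Discount per step: exp(-r*dt) = 0.986961
Stock lattice S(k, i) with i counting down-moves:
  k=0: S(0,0) = 27.3100
  k=1: S(1,0) = 30.4925; S(1,1) = 24.4597
  k=2: S(2,0) = 34.0458; S(2,1) = 27.3100; S(2,2) = 21.9068
Terminal payoffs V(N, i) = max(K - S_T, 0):
  V(2,0) = 0.000000; V(2,1) = 0.000000; V(2,2) = 4.633161
Backward induction: V(k, i) = exp(-r*dt) * [p * V(k+1, i) + (1-p) * V(k+1, i+1)]; then take max(V_cont, immediate exercise) for American.
  V(1,0) = exp(-r*dt) * [p*0.000000 + (1-p)*0.000000] = 0.000000; exercise = 0.000000; V(1,0) = max -> 0.000000
  V(1,1) = exp(-r*dt) * [p*0.000000 + (1-p)*4.633161] = 2.138772; exercise = 2.080324; V(1,1) = max -> 2.138772
  V(0,0) = exp(-r*dt) * [p*0.000000 + (1-p)*2.138772] = 0.987306; exercise = 0.000000; V(0,0) = max -> 0.987306

Answer: Price = V(0,0) = 0.9873


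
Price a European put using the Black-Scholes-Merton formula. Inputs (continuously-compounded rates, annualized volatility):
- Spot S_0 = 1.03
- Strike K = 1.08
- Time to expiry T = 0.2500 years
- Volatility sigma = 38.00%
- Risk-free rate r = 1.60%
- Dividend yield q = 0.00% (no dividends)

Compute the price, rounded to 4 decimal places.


Answer: Price = 0.1046

Derivation:
d1 = (ln(S/K) + (r - q + 0.5*sigma^2) * T) / (sigma * sqrt(T)) = -0.13343284
d2 = d1 - sigma * sqrt(T) = -0.32343284
exp(-rT) = 0.99600799; exp(-qT) = 1.00000000
P = K * exp(-rT) * N(-d2) - S_0 * exp(-qT) * N(-d1)
N(-d1) = 0.55307446; N(-d2) = 0.62681627
P = 1.0800 * 0.99600799 * 0.62681627 - 1.0300 * 1.00000000 * 0.55307446 = 0.1046


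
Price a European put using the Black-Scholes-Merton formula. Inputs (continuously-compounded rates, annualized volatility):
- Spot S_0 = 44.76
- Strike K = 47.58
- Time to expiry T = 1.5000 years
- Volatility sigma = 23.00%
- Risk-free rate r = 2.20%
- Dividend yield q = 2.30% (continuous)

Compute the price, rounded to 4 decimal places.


Answer: Price = 6.5187

Derivation:
d1 = (ln(S/K) + (r - q + 0.5*sigma^2) * T) / (sigma * sqrt(T)) = -0.08137497
d2 = d1 - sigma * sqrt(T) = -0.36306629
exp(-rT) = 0.96753856; exp(-qT) = 0.96608834
P = K * exp(-rT) * N(-d2) - S_0 * exp(-qT) * N(-d1)
N(-d1) = 0.53242812; N(-d2) = 0.64172232
P = 47.5800 * 0.96753856 * 0.64172232 - 44.7600 * 0.96608834 * 0.53242812 = 6.5187


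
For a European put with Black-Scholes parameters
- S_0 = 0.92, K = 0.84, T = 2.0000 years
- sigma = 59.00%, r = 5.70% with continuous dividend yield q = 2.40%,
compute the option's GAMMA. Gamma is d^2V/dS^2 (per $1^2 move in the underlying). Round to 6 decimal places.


Answer: Gamma = 0.412423

Derivation:
d1 = 0.6053214904; d2 = -0.2290645114
phi(d1) = 0.3321576456; exp(-qT) = 0.9531337871; exp(-rT) = 0.8922579559
Gamma = exp(-qT) * phi(d1) / (S * sigma * sqrt(T)) = 0.9531337871 * 0.3321576456 / (0.9200 * 0.5900 * 1.4142135624) = 0.412423


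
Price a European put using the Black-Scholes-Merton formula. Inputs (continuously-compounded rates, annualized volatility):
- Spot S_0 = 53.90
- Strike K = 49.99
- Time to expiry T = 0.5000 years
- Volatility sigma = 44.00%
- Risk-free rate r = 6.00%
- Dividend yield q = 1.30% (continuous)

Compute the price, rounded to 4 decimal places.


d1 = (ln(S/K) + (r - q + 0.5*sigma^2) * T) / (sigma * sqrt(T)) = 0.47314280
d2 = d1 - sigma * sqrt(T) = 0.16201582
exp(-rT) = 0.97044553; exp(-qT) = 0.99352108
P = K * exp(-rT) * N(-d2) - S_0 * exp(-qT) * N(-d1)
N(-d1) = 0.31805565; N(-d2) = 0.43564670
P = 49.9900 * 0.97044553 * 0.43564670 - 53.9000 * 0.99352108 * 0.31805565 = 4.1022

Answer: Price = 4.1022


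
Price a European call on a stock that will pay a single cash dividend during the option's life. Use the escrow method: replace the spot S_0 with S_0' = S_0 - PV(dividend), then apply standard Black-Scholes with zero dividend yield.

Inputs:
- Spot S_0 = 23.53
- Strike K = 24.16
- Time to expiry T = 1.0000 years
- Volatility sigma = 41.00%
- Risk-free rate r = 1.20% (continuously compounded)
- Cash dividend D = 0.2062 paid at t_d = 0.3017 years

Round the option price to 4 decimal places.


Answer: Price = 3.5654

Derivation:
PV(D) = D * exp(-r * t_d) = 0.2062 * 0.99638615 = 0.20545482
S_0' = S_0 - PV(D) = 23.5300 - 0.20545482 = 23.32454518
d1 = (ln(S_0'/K) + (r + sigma^2/2)*T) / (sigma*sqrt(T)) = 0.14843384
d2 = d1 - sigma*sqrt(T) = -0.26156616
exp(-rT) = 0.98807171
N(d1) = 0.55899980; N(d2) = 0.39682797
C = S_0' * N(d1) - K * exp(-rT) * N(d2) = 23.32454518 * 0.55899980 - 24.1600 * 0.98807171 * 0.39682797 = 3.5654
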